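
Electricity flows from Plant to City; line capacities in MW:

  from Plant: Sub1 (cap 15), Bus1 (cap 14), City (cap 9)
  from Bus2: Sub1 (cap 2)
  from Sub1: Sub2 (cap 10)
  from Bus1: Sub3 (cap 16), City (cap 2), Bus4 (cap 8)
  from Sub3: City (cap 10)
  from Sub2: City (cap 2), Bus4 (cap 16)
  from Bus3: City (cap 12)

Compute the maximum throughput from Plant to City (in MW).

Augment Plant→City: bottleneck 9, flow now 9.
Augment Plant→Bus1→City: bottleneck 2, flow now 11.
Augment Plant→Sub1→Sub2→City: bottleneck 2, flow now 13.
Augment Plant→Bus1→Sub3→City: bottleneck 10, flow now 23.
No augmenting path remains; maximum flow = 23.
In the residual graph, reachable from Plant: {Plant, Sub1, Bus1, Sub3, Sub2, Bus4}.
Min-cut edges: Plant→City (9), Bus1→City (2), Sub3→City (10), Sub2→City (2); capacity 9 + 2 + 10 + 2 = 23.
This cut is saturated, so no flow can exceed 23.

23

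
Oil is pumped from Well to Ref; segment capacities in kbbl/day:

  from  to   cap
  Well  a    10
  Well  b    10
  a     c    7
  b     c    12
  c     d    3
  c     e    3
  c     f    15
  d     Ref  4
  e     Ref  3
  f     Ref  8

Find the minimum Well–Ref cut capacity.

Augment Well→a→c→d→Ref: bottleneck 3, flow now 3.
Augment Well→a→c→e→Ref: bottleneck 3, flow now 6.
Augment Well→a→c→f→Ref: bottleneck 1, flow now 7.
Augment Well→b→c→f→Ref: bottleneck 7, flow now 14.
No augmenting path remains; maximum flow = 14.
By max-flow min-cut, the minimum cut capacity equals the max flow.
In the residual graph, reachable from Well: {Well, a, b, c, f}.
Min-cut edges: c→d (3), c→e (3), f→Ref (8); capacity 3 + 3 + 8 = 14.

14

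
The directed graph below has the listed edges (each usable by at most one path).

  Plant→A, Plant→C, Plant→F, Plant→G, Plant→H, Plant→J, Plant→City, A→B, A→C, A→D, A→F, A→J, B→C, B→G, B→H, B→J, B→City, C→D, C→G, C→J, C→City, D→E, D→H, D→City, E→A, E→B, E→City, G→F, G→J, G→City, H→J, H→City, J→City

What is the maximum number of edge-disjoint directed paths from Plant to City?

6

Assign every edge capacity 1; by Menger, the answer equals the max flow.
Path Plant→City (+1); total 1.
Path Plant→C→City (+1); total 2.
Path Plant→G→City (+1); total 3.
Path Plant→H→City (+1); total 4.
Path Plant→J→City (+1); total 5.
Path Plant→A→B→City (+1); total 6.
No residual Plant→City path; max flow = 6.
Certifying cut of size 6: {Plant→A, Plant→C, Plant→City, Plant→G, Plant→H, Plant→J}.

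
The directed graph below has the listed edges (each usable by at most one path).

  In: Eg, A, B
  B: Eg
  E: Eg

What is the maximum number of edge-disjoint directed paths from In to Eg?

2

Assign every edge capacity 1; by Menger, the answer equals the max flow.
Path In→Eg (+1); total 1.
Path In→B→Eg (+1); total 2.
No residual In→Eg path; max flow = 2.
Certifying cut of size 2: {In→B, In→Eg}.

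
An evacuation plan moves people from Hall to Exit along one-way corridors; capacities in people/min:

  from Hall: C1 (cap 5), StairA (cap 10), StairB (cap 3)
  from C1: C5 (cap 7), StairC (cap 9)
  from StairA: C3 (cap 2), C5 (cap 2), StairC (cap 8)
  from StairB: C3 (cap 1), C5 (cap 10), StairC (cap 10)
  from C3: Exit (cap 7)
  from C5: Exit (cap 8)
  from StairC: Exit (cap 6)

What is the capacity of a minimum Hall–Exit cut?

Augment Hall→C1→C5→Exit: bottleneck 5, flow now 5.
Augment Hall→StairA→C3→Exit: bottleneck 2, flow now 7.
Augment Hall→StairA→C5→Exit: bottleneck 2, flow now 9.
Augment Hall→StairA→StairC→Exit: bottleneck 6, flow now 15.
Augment Hall→StairB→C3→Exit: bottleneck 1, flow now 16.
Augment Hall→StairB→C5→Exit: bottleneck 1, flow now 17.
No augmenting path remains; maximum flow = 17.
By max-flow min-cut, the minimum cut capacity equals the max flow.
In the residual graph, reachable from Hall: {Hall, C1, StairA, StairB, C5, StairC}.
Min-cut edges: StairA→C3 (2), StairB→C3 (1), C5→Exit (8), StairC→Exit (6); capacity 2 + 1 + 8 + 6 = 17.

17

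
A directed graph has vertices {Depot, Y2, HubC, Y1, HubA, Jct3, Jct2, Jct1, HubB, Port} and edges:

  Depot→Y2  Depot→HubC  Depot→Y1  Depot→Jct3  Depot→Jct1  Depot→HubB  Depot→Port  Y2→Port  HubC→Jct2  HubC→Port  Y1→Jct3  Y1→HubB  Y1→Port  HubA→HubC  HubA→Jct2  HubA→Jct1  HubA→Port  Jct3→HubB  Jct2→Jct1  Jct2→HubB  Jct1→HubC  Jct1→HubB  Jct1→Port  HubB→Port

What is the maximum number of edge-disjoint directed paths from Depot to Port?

6

Assign every edge capacity 1; by Menger, the answer equals the max flow.
Path Depot→Port (+1); total 1.
Path Depot→Y2→Port (+1); total 2.
Path Depot→HubC→Port (+1); total 3.
Path Depot→Y1→Port (+1); total 4.
Path Depot→Jct1→Port (+1); total 5.
Path Depot→HubB→Port (+1); total 6.
No residual Depot→Port path; max flow = 6.
Certifying cut of size 6: {Depot→HubC, Depot→Jct1, Depot→Port, Depot→Y1, Depot→Y2, HubB→Port}.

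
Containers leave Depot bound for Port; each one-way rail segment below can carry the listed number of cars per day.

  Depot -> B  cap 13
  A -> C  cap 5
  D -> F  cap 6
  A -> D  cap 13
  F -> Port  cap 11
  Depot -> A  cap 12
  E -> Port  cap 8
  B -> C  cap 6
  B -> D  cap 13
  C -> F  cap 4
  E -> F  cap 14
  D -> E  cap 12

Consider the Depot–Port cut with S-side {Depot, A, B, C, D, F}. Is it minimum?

No — its capacity is 23, but the minimum cut has capacity 19.

Given cut capacity: 12 + 11 = 23.
Augment Depot→A→C→F→Port: bottleneck 4, flow now 4.
Augment Depot→A→D→E→Port: bottleneck 8, flow now 12.
Augment Depot→B→D→F→Port: bottleneck 6, flow now 18.
Augment Depot→B→D→E→F→Port: bottleneck 1, flow now 19.
No augmenting path remains; maximum flow = 19.
In the residual graph, reachable from Depot: {Depot, A, B, C, D, E, F}.
Min-cut edges: E→Port (8), F→Port (11); capacity 8 + 11 = 19.
Cut capacity 23 exceeds the max flow 19, so it is not minimum.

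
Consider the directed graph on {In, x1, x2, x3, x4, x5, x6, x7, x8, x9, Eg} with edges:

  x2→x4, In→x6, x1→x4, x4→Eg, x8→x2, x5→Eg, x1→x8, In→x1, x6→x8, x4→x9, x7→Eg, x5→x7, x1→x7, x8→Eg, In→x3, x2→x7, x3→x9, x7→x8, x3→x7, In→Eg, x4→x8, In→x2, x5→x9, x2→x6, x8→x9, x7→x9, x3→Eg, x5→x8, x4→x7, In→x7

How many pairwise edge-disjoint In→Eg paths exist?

Assign every edge capacity 1; by Menger, the answer equals the max flow.
Path In→Eg (+1); total 1.
Path In→x3→Eg (+1); total 2.
Path In→x7→Eg (+1); total 3.
Path In→x1→x4→Eg (+1); total 4.
Path In→x6→x8→Eg (+1); total 5.
No residual In→Eg path; max flow = 5.
Certifying cut of size 5: {In→Eg, In→x3, x4→Eg, x7→Eg, x8→Eg}.

5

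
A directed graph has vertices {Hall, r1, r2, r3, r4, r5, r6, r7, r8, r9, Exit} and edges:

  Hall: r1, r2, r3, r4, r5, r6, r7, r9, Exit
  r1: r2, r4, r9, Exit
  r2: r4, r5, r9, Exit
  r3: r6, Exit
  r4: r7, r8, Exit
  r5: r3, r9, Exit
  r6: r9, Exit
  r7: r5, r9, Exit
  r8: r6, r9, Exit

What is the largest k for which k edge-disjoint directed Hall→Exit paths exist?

8

Assign every edge capacity 1; by Menger, the answer equals the max flow.
Path Hall→Exit (+1); total 1.
Path Hall→r1→Exit (+1); total 2.
Path Hall→r2→Exit (+1); total 3.
Path Hall→r3→Exit (+1); total 4.
Path Hall→r4→Exit (+1); total 5.
Path Hall→r5→Exit (+1); total 6.
Path Hall→r6→Exit (+1); total 7.
Path Hall→r7→Exit (+1); total 8.
No residual Hall→Exit path; max flow = 8.
Certifying cut of size 8: {Hall→Exit, Hall→r1, Hall→r2, Hall→r3, Hall→r4, Hall→r5, Hall→r6, Hall→r7}.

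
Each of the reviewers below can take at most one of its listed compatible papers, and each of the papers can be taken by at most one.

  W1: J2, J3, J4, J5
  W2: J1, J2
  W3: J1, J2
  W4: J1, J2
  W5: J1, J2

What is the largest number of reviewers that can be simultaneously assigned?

3

Unit-capacity flow: source→left, listed edges, right→sink; max matching = max flow.
Augmenting path W1→J2 (+1); matched 1.
Augmenting path W2→J1 (+1); matched 2.
Augmenting path W3→J2→W1→J3 (+1); matched 3.
No augmenting path remains; maximum matching = 3.
König certificate: {W1, J1, J2} is a vertex cover of size 3 (every listed pair touches it), so no matching can be larger.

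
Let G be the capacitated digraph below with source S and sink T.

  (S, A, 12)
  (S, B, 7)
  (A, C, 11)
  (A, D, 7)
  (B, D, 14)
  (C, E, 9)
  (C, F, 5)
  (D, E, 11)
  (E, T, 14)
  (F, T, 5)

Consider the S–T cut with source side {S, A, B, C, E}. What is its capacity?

40

Edges leaving {S, A, B, C, E}: A→D (7), B→D (14), C→F (5), E→T (14).
Cut capacity = 7 + 14 + 5 + 14 = 40.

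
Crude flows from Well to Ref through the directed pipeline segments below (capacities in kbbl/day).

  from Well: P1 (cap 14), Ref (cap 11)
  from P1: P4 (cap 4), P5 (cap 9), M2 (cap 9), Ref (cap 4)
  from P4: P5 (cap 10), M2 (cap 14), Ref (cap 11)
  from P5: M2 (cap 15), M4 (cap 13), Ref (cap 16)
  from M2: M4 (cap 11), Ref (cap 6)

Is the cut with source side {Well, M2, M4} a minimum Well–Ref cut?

No — its capacity is 31, but the minimum cut has capacity 25.

Given cut capacity: 14 + 11 + 6 = 31.
Augment Well→Ref: bottleneck 11, flow now 11.
Augment Well→P1→Ref: bottleneck 4, flow now 15.
Augment Well→P1→P4→Ref: bottleneck 4, flow now 19.
Augment Well→P1→P5→Ref: bottleneck 6, flow now 25.
No augmenting path remains; maximum flow = 25.
In the residual graph, reachable from Well: {Well}.
Min-cut edges: Well→P1 (14), Well→Ref (11); capacity 14 + 11 = 25.
Cut capacity 31 exceeds the max flow 25, so it is not minimum.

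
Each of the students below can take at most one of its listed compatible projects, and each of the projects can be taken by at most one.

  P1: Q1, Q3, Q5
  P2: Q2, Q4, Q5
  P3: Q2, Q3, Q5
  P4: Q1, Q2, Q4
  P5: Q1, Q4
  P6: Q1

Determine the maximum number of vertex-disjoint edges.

Unit-capacity flow: source→left, listed edges, right→sink; max matching = max flow.
Augmenting path P1→Q1 (+1); matched 1.
Augmenting path P2→Q2 (+1); matched 2.
Augmenting path P3→Q3 (+1); matched 3.
Augmenting path P4→Q4 (+1); matched 4.
Augmenting path P5→Q1→P1→Q5 (+1); matched 5.
No augmenting path remains; maximum matching = 5.
König certificate: {Q1, Q2, Q3, Q4, Q5} is a vertex cover of size 5 (every listed pair touches it), so no matching can be larger.

5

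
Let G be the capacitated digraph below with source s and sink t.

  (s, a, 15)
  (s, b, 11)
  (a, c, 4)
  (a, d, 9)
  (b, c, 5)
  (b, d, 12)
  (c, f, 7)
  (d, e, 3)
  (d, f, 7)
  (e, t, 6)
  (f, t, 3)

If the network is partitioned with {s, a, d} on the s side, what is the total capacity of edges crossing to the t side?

Edges leaving {s, a, d}: s→b (11), a→c (4), d→e (3), d→f (7).
Cut capacity = 11 + 4 + 3 + 7 = 25.

25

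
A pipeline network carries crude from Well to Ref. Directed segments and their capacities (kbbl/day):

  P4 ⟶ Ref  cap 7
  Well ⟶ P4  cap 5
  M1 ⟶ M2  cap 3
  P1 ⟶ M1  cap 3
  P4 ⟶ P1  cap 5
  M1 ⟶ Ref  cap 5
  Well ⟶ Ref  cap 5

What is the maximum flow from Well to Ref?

Augment Well→Ref: bottleneck 5, flow now 5.
Augment Well→P4→Ref: bottleneck 5, flow now 10.
No augmenting path remains; maximum flow = 10.
In the residual graph, reachable from Well: {Well}.
Min-cut edges: Well→P4 (5), Well→Ref (5); capacity 5 + 5 = 10.
This cut is saturated, so no flow can exceed 10.

10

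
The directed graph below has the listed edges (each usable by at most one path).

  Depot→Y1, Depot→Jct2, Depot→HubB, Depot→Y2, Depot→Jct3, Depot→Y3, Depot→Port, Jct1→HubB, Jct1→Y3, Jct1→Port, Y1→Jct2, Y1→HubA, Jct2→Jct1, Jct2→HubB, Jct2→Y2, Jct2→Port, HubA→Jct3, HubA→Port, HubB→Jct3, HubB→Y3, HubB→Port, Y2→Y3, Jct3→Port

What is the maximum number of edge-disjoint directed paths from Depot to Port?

Assign every edge capacity 1; by Menger, the answer equals the max flow.
Path Depot→Port (+1); total 1.
Path Depot→Jct2→Port (+1); total 2.
Path Depot→HubB→Port (+1); total 3.
Path Depot→Jct3→Port (+1); total 4.
Path Depot→Y1→HubA→Port (+1); total 5.
No residual Depot→Port path; max flow = 5.
Certifying cut of size 5: {Depot→HubB, Depot→Jct2, Depot→Jct3, Depot→Port, Depot→Y1}.

5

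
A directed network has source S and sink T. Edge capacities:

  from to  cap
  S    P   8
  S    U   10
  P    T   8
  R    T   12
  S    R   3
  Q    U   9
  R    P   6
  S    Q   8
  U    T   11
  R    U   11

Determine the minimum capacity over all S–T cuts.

22

Augment S→P→T: bottleneck 8, flow now 8.
Augment S→R→T: bottleneck 3, flow now 11.
Augment S→U→T: bottleneck 10, flow now 21.
Augment S→Q→U→T: bottleneck 1, flow now 22.
No augmenting path remains; maximum flow = 22.
By max-flow min-cut, the minimum cut capacity equals the max flow.
In the residual graph, reachable from S: {S, Q, U}.
Min-cut edges: S→P (8), S→R (3), U→T (11); capacity 8 + 3 + 11 = 22.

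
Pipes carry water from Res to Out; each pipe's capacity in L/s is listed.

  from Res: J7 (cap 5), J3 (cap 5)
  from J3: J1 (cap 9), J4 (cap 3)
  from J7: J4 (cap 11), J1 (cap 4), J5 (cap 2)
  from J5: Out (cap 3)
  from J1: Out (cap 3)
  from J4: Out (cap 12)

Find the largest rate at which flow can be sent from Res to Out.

10

Augment Res→J3→J1→Out: bottleneck 3, flow now 3.
Augment Res→J3→J4→Out: bottleneck 2, flow now 5.
Augment Res→J7→J5→Out: bottleneck 2, flow now 7.
Augment Res→J7→J4→Out: bottleneck 3, flow now 10.
No augmenting path remains; maximum flow = 10.
In the residual graph, reachable from Res: {Res}.
Min-cut edges: Res→J3 (5), Res→J7 (5); capacity 5 + 5 = 10.
This cut is saturated, so no flow can exceed 10.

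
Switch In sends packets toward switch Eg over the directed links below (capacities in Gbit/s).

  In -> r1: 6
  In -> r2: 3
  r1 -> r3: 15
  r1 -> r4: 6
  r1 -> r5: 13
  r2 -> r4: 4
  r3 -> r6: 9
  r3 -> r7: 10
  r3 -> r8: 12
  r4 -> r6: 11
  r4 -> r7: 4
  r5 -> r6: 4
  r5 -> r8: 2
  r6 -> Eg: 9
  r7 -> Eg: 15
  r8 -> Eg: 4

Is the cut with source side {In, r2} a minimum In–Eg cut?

No — its capacity is 10, but the minimum cut has capacity 9.

Given cut capacity: 6 + 4 = 10.
Augment In→r1→r3→r6→Eg: bottleneck 6, flow now 6.
Augment In→r2→r4→r6→Eg: bottleneck 3, flow now 9.
No augmenting path remains; maximum flow = 9.
In the residual graph, reachable from In: {In}.
Min-cut edges: In→r1 (6), In→r2 (3); capacity 6 + 3 = 9.
Cut capacity 10 exceeds the max flow 9, so it is not minimum.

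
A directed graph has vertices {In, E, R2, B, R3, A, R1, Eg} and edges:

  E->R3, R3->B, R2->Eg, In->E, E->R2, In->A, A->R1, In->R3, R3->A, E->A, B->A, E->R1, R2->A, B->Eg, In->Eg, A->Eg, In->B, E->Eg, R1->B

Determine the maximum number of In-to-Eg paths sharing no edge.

Assign every edge capacity 1; by Menger, the answer equals the max flow.
Path In→Eg (+1); total 1.
Path In→E→Eg (+1); total 2.
Path In→B→Eg (+1); total 3.
Path In→A→Eg (+1); total 4.
No residual In→Eg path; max flow = 4.
Certifying cut of size 4: {A→Eg, B→Eg, In→E, In→Eg}.

4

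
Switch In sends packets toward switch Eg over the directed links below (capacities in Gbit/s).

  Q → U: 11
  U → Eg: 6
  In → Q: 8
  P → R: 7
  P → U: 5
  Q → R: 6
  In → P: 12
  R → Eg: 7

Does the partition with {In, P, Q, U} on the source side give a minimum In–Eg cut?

Given cut capacity: 7 + 6 + 6 = 19.
Augment In→P→R→Eg: bottleneck 7, flow now 7.
Augment In→P→U→Eg: bottleneck 5, flow now 12.
Augment In→Q→U→Eg: bottleneck 1, flow now 13.
No augmenting path remains; maximum flow = 13.
In the residual graph, reachable from In: {In, P, Q, R, U}.
Min-cut edges: R→Eg (7), U→Eg (6); capacity 7 + 6 = 13.
Cut capacity 19 exceeds the max flow 13, so it is not minimum.

No — its capacity is 19, but the minimum cut has capacity 13.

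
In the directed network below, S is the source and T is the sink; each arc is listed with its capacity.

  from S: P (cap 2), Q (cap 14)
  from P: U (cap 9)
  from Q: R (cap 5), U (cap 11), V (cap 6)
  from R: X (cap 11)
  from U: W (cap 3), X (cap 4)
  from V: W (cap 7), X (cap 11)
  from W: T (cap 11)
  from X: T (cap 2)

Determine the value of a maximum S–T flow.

11

Augment S→P→U→W→T: bottleneck 2, flow now 2.
Augment S→Q→R→X→T: bottleneck 2, flow now 4.
Augment S→Q→U→W→T: bottleneck 1, flow now 5.
Augment S→Q→V→W→T: bottleneck 6, flow now 11.
No augmenting path remains; maximum flow = 11.
In the residual graph, reachable from S: {S, P, Q, R, U, X}.
Min-cut edges: Q→V (6), U→W (3), X→T (2); capacity 6 + 3 + 2 = 11.
This cut is saturated, so no flow can exceed 11.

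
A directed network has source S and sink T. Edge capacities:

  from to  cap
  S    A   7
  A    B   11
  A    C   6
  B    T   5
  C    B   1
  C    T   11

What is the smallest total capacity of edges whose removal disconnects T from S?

Augment S→A→B→T: bottleneck 5, flow now 5.
Augment S→A→C→T: bottleneck 2, flow now 7.
No augmenting path remains; maximum flow = 7.
By max-flow min-cut, the minimum cut capacity equals the max flow.
In the residual graph, reachable from S: {S}.
Min-cut edges: S→A (7); capacity 7 = 7.

7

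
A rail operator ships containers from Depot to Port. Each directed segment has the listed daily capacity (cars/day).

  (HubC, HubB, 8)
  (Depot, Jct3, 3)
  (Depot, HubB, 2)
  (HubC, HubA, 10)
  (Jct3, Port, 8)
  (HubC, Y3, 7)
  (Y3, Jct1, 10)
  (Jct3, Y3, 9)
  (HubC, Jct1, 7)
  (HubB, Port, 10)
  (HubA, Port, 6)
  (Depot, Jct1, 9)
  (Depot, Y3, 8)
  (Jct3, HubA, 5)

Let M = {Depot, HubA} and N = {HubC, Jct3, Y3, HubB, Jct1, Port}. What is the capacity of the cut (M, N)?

28

Edges leaving {Depot, HubA}: Depot→Jct3 (3), Depot→Y3 (8), Depot→HubB (2), Depot→Jct1 (9), HubA→Port (6).
Cut capacity = 3 + 8 + 2 + 9 + 6 = 28.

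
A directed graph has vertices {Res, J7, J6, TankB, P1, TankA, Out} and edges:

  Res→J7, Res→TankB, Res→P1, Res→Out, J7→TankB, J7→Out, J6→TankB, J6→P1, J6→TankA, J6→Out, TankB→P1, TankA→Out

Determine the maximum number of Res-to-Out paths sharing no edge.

2

Assign every edge capacity 1; by Menger, the answer equals the max flow.
Path Res→Out (+1); total 1.
Path Res→J7→Out (+1); total 2.
No residual Res→Out path; max flow = 2.
Certifying cut of size 2: {Res→J7, Res→Out}.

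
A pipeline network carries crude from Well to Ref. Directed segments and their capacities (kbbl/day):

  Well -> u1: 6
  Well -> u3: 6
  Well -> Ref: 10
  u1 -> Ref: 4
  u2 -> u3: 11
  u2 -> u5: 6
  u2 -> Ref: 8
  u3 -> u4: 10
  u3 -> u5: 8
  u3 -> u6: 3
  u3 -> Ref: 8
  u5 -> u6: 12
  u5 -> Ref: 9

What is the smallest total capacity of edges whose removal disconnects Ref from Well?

Augment Well→Ref: bottleneck 10, flow now 10.
Augment Well→u1→Ref: bottleneck 4, flow now 14.
Augment Well→u3→Ref: bottleneck 6, flow now 20.
No augmenting path remains; maximum flow = 20.
By max-flow min-cut, the minimum cut capacity equals the max flow.
In the residual graph, reachable from Well: {Well, u1}.
Min-cut edges: Well→u3 (6), Well→Ref (10), u1→Ref (4); capacity 6 + 10 + 4 = 20.

20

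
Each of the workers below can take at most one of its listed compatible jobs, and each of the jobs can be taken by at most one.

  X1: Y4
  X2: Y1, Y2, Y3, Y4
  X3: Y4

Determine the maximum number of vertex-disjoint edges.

Unit-capacity flow: source→left, listed edges, right→sink; max matching = max flow.
Augmenting path X1→Y4 (+1); matched 1.
Augmenting path X2→Y1 (+1); matched 2.
No augmenting path remains; maximum matching = 2.
König certificate: {X2, Y4} is a vertex cover of size 2 (every listed pair touches it), so no matching can be larger.

2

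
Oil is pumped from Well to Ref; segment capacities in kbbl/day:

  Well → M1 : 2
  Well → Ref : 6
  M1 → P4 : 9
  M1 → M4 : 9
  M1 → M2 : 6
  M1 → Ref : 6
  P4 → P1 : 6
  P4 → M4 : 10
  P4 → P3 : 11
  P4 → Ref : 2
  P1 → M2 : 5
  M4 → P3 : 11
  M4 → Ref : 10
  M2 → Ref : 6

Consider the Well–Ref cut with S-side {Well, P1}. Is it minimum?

Given cut capacity: 2 + 6 + 5 = 13.
Augment Well→Ref: bottleneck 6, flow now 6.
Augment Well→M1→Ref: bottleneck 2, flow now 8.
No augmenting path remains; maximum flow = 8.
In the residual graph, reachable from Well: {Well}.
Min-cut edges: Well→M1 (2), Well→Ref (6); capacity 2 + 6 = 8.
Cut capacity 13 exceeds the max flow 8, so it is not minimum.

No — its capacity is 13, but the minimum cut has capacity 8.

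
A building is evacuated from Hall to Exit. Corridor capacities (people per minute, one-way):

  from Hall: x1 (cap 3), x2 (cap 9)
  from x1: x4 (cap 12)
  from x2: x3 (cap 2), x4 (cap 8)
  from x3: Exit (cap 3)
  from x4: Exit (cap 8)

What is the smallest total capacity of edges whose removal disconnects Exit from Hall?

10

Augment Hall→x1→x4→Exit: bottleneck 3, flow now 3.
Augment Hall→x2→x3→Exit: bottleneck 2, flow now 5.
Augment Hall→x2→x4→Exit: bottleneck 5, flow now 10.
No augmenting path remains; maximum flow = 10.
By max-flow min-cut, the minimum cut capacity equals the max flow.
In the residual graph, reachable from Hall: {Hall, x1, x2, x4}.
Min-cut edges: x2→x3 (2), x4→Exit (8); capacity 2 + 8 = 10.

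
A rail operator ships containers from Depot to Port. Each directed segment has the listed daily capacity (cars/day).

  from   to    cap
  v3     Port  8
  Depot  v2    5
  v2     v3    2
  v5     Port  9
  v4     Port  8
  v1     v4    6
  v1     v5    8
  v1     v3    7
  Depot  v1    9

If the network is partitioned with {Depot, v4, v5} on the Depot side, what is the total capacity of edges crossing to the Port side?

31

Edges leaving {Depot, v4, v5}: Depot→v1 (9), Depot→v2 (5), v4→Port (8), v5→Port (9).
Cut capacity = 9 + 5 + 8 + 9 = 31.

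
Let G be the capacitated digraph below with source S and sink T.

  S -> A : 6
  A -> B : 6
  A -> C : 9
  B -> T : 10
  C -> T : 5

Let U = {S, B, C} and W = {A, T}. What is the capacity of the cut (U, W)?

21

Edges leaving {S, B, C}: S→A (6), B→T (10), C→T (5).
Cut capacity = 6 + 10 + 5 = 21.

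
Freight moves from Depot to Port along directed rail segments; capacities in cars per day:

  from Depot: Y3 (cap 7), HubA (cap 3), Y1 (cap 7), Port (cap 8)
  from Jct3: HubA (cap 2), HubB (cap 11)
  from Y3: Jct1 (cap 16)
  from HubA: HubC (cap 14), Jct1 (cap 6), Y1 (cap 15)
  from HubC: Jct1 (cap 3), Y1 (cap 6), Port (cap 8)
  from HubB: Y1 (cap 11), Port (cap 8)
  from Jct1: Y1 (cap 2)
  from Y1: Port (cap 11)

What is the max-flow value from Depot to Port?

20

Augment Depot→Port: bottleneck 8, flow now 8.
Augment Depot→Y1→Port: bottleneck 7, flow now 15.
Augment Depot→HubA→HubC→Port: bottleneck 3, flow now 18.
Augment Depot→Y3→Jct1→Y1→Port: bottleneck 2, flow now 20.
No augmenting path remains; maximum flow = 20.
In the residual graph, reachable from Depot: {Depot, Y3, Jct1}.
Min-cut edges: Depot→HubA (3), Depot→Y1 (7), Depot→Port (8), Jct1→Y1 (2); capacity 3 + 7 + 8 + 2 = 20.
This cut is saturated, so no flow can exceed 20.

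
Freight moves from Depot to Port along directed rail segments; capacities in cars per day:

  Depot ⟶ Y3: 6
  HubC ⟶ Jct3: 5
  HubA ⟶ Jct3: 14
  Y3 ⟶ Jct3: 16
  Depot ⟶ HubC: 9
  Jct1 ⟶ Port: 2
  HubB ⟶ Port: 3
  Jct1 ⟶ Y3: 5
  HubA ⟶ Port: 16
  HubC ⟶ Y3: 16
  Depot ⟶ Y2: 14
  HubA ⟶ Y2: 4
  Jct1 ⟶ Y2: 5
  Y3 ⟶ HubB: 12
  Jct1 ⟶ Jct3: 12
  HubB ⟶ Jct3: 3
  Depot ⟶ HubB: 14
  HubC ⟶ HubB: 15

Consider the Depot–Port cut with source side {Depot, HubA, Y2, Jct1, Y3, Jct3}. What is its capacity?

53

Edges leaving {Depot, HubA, Y2, Jct1, Y3, Jct3}: Depot→HubC (9), Depot→HubB (14), HubA→Port (16), Jct1→Port (2), Y3→HubB (12).
Cut capacity = 9 + 14 + 16 + 2 + 12 = 53.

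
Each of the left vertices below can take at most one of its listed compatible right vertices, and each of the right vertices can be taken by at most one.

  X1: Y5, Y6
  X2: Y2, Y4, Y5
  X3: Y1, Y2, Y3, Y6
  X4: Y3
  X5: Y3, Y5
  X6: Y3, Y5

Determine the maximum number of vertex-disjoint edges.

Unit-capacity flow: source→left, listed edges, right→sink; max matching = max flow.
Augmenting path X1→Y5 (+1); matched 1.
Augmenting path X2→Y2 (+1); matched 2.
Augmenting path X3→Y1 (+1); matched 3.
Augmenting path X4→Y3 (+1); matched 4.
Augmenting path X5→Y5→X1→Y6 (+1); matched 5.
No augmenting path remains; maximum matching = 5.
König certificate: {X1, X2, X3, Y3, Y5} is a vertex cover of size 5 (every listed pair touches it), so no matching can be larger.

5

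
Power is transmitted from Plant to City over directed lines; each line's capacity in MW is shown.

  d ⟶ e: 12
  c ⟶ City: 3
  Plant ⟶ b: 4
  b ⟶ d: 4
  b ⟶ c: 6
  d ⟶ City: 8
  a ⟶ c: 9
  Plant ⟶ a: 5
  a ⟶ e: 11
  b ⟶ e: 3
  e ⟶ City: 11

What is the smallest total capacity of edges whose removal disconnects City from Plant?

Augment Plant→a→c→City: bottleneck 3, flow now 3.
Augment Plant→a→e→City: bottleneck 2, flow now 5.
Augment Plant→b→d→City: bottleneck 4, flow now 9.
No augmenting path remains; maximum flow = 9.
By max-flow min-cut, the minimum cut capacity equals the max flow.
In the residual graph, reachable from Plant: {Plant}.
Min-cut edges: Plant→a (5), Plant→b (4); capacity 5 + 4 = 9.

9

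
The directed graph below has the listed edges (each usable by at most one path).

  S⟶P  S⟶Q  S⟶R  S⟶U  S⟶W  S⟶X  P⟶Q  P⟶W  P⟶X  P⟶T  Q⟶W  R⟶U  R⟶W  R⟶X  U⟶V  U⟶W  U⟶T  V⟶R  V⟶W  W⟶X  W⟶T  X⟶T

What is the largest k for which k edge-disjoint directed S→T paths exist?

Assign every edge capacity 1; by Menger, the answer equals the max flow.
Path S→P→T (+1); total 1.
Path S→U→T (+1); total 2.
Path S→W→T (+1); total 3.
Path S→X→T (+1); total 4.
No residual S→T path; max flow = 4.
Certifying cut of size 4: {S→P, U→T, W→T, X→T}.

4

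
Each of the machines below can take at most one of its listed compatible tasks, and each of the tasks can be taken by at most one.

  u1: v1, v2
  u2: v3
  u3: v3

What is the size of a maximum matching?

Unit-capacity flow: source→left, listed edges, right→sink; max matching = max flow.
Augmenting path u1→v1 (+1); matched 1.
Augmenting path u2→v3 (+1); matched 2.
No augmenting path remains; maximum matching = 2.
König certificate: {u1, v3} is a vertex cover of size 2 (every listed pair touches it), so no matching can be larger.

2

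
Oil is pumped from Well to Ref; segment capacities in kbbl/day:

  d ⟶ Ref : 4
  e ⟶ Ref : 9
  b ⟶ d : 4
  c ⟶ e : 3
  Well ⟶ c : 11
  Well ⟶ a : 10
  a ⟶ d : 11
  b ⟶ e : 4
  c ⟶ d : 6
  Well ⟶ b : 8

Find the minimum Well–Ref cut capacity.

11

Augment Well→a→d→Ref: bottleneck 4, flow now 4.
Augment Well→b→e→Ref: bottleneck 4, flow now 8.
Augment Well→c→e→Ref: bottleneck 3, flow now 11.
No augmenting path remains; maximum flow = 11.
By max-flow min-cut, the minimum cut capacity equals the max flow.
In the residual graph, reachable from Well: {Well, a, b, c, d}.
Min-cut edges: b→e (4), c→e (3), d→Ref (4); capacity 4 + 3 + 4 = 11.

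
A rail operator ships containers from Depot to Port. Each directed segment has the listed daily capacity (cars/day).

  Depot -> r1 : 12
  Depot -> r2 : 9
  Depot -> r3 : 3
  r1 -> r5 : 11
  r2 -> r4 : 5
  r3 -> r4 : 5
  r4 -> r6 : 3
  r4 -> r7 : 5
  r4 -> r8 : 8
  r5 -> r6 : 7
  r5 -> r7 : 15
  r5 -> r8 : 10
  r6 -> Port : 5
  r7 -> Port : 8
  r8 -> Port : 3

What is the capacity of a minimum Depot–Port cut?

16

Augment Depot→r1→r5→r6→Port: bottleneck 5, flow now 5.
Augment Depot→r1→r5→r7→Port: bottleneck 6, flow now 11.
Augment Depot→r2→r4→r7→Port: bottleneck 2, flow now 13.
Augment Depot→r2→r4→r8→Port: bottleneck 3, flow now 16.
No augmenting path remains; maximum flow = 16.
By max-flow min-cut, the minimum cut capacity equals the max flow.
In the residual graph, reachable from Depot: {Depot, r1, r2, r3, r4, r5, r6, r7, r8}.
Min-cut edges: r6→Port (5), r7→Port (8), r8→Port (3); capacity 5 + 8 + 3 = 16.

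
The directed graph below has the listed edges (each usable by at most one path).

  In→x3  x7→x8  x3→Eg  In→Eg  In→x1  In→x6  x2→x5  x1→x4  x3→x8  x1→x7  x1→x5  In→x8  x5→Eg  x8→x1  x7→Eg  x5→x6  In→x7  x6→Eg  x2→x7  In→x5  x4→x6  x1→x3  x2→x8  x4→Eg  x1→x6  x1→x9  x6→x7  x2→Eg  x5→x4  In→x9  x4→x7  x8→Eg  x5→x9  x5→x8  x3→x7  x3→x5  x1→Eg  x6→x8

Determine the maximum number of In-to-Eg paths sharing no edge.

7

Assign every edge capacity 1; by Menger, the answer equals the max flow.
Path In→Eg (+1); total 1.
Path In→x1→Eg (+1); total 2.
Path In→x3→Eg (+1); total 3.
Path In→x5→Eg (+1); total 4.
Path In→x6→Eg (+1); total 5.
Path In→x7→Eg (+1); total 6.
Path In→x8→Eg (+1); total 7.
No residual In→Eg path; max flow = 7.
Certifying cut of size 7: {In→Eg, In→x1, In→x3, In→x5, In→x6, In→x7, In→x8}.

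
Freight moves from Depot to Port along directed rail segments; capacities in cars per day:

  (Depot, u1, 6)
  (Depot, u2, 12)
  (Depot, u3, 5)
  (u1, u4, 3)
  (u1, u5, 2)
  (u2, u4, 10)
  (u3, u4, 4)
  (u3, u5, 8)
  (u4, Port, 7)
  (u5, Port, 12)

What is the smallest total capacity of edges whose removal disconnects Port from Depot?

14

Augment Depot→u1→u4→Port: bottleneck 3, flow now 3.
Augment Depot→u1→u5→Port: bottleneck 2, flow now 5.
Augment Depot→u2→u4→Port: bottleneck 4, flow now 9.
Augment Depot→u3→u5→Port: bottleneck 5, flow now 14.
No augmenting path remains; maximum flow = 14.
By max-flow min-cut, the minimum cut capacity equals the max flow.
In the residual graph, reachable from Depot: {Depot, u1, u2, u4}.
Min-cut edges: Depot→u3 (5), u1→u5 (2), u4→Port (7); capacity 5 + 2 + 7 = 14.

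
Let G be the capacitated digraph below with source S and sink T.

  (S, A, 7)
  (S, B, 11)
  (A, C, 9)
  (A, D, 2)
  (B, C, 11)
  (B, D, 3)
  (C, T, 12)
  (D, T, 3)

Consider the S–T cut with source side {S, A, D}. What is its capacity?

Edges leaving {S, A, D}: S→B (11), A→C (9), D→T (3).
Cut capacity = 11 + 9 + 3 = 23.

23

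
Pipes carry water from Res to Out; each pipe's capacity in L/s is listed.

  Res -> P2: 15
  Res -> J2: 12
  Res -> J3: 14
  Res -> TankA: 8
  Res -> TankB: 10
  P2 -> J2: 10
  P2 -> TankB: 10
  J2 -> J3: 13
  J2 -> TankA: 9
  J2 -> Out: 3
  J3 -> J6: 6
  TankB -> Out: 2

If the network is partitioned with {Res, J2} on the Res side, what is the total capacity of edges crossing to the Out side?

Edges leaving {Res, J2}: Res→P2 (15), Res→J3 (14), Res→TankA (8), Res→TankB (10), J2→J3 (13), J2→TankA (9), J2→Out (3).
Cut capacity = 15 + 14 + 8 + 10 + 13 + 9 + 3 = 72.

72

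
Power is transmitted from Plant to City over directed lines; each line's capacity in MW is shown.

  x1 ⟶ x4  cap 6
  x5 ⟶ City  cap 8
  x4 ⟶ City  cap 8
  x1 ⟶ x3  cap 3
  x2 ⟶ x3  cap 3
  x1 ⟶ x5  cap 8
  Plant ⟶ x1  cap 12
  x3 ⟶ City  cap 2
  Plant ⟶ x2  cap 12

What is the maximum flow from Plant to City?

Augment Plant→x1→x3→City: bottleneck 2, flow now 2.
Augment Plant→x1→x4→City: bottleneck 6, flow now 8.
Augment Plant→x1→x5→City: bottleneck 4, flow now 12.
Augment Plant→x2→x3→x1→x5→City: bottleneck 2, flow now 14. (uses reverse residual edge)
No augmenting path remains; maximum flow = 14.
In the residual graph, reachable from Plant: {Plant, x2, x3}.
Min-cut edges: Plant→x1 (12), x3→City (2); capacity 12 + 2 = 14.
This cut is saturated, so no flow can exceed 14.

14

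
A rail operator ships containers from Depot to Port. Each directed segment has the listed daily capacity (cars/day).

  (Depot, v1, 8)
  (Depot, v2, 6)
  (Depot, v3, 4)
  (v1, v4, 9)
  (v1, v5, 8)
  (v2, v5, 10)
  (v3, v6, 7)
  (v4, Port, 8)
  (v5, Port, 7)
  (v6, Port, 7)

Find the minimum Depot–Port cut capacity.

18

Augment Depot→v1→v4→Port: bottleneck 8, flow now 8.
Augment Depot→v2→v5→Port: bottleneck 6, flow now 14.
Augment Depot→v3→v6→Port: bottleneck 4, flow now 18.
No augmenting path remains; maximum flow = 18.
By max-flow min-cut, the minimum cut capacity equals the max flow.
In the residual graph, reachable from Depot: {Depot}.
Min-cut edges: Depot→v1 (8), Depot→v2 (6), Depot→v3 (4); capacity 8 + 6 + 4 = 18.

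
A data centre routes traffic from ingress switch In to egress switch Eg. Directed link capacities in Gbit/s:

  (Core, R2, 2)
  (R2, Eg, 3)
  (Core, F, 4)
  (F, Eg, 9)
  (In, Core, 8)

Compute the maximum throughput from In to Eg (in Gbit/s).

6

Augment In→Core→F→Eg: bottleneck 4, flow now 4.
Augment In→Core→R2→Eg: bottleneck 2, flow now 6.
No augmenting path remains; maximum flow = 6.
In the residual graph, reachable from In: {In, Core}.
Min-cut edges: Core→F (4), Core→R2 (2); capacity 4 + 2 = 6.
This cut is saturated, so no flow can exceed 6.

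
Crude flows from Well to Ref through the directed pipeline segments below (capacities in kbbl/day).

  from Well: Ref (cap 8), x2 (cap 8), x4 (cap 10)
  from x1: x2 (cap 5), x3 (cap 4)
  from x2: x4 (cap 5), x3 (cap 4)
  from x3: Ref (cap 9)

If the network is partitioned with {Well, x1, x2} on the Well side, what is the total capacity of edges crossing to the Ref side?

31

Edges leaving {Well, x1, x2}: Well→x4 (10), Well→Ref (8), x1→x3 (4), x2→x3 (4), x2→x4 (5).
Cut capacity = 10 + 8 + 4 + 4 + 5 = 31.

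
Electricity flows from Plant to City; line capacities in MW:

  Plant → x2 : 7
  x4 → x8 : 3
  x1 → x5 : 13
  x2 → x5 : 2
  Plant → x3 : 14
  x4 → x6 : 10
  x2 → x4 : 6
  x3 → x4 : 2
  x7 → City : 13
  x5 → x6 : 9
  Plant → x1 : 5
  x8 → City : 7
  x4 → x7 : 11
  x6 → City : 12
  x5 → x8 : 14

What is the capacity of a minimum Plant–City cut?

14

Augment Plant→x1→x5→x6→City: bottleneck 5, flow now 5.
Augment Plant→x2→x4→x6→City: bottleneck 6, flow now 11.
Augment Plant→x2→x5→x6→City: bottleneck 1, flow now 12.
Augment Plant→x3→x4→x7→City: bottleneck 2, flow now 14.
No augmenting path remains; maximum flow = 14.
By max-flow min-cut, the minimum cut capacity equals the max flow.
In the residual graph, reachable from Plant: {Plant, x3}.
Min-cut edges: Plant→x1 (5), Plant→x2 (7), x3→x4 (2); capacity 5 + 7 + 2 = 14.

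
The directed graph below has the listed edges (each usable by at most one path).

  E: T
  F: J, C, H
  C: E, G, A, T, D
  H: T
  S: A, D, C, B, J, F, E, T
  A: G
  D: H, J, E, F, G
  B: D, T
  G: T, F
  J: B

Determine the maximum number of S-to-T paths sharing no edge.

6

Assign every edge capacity 1; by Menger, the answer equals the max flow.
Path S→T (+1); total 1.
Path S→B→T (+1); total 2.
Path S→C→T (+1); total 3.
Path S→E→T (+1); total 4.
Path S→A→G→T (+1); total 5.
Path S→D→H→T (+1); total 6.
No residual S→T path; max flow = 6.
Certifying cut of size 6: {B→T, C→T, E→T, G→T, H→T, S→T}.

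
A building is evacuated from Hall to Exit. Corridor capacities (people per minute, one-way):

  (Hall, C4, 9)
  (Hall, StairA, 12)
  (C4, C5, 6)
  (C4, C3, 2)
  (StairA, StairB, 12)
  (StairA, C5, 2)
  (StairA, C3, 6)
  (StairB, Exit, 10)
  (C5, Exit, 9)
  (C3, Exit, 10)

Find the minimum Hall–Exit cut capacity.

Augment Hall→C4→C5→Exit: bottleneck 6, flow now 6.
Augment Hall→C4→C3→Exit: bottleneck 2, flow now 8.
Augment Hall→StairA→StairB→Exit: bottleneck 10, flow now 18.
Augment Hall→StairA→C5→Exit: bottleneck 2, flow now 20.
No augmenting path remains; maximum flow = 20.
By max-flow min-cut, the minimum cut capacity equals the max flow.
In the residual graph, reachable from Hall: {Hall, C4}.
Min-cut edges: Hall→StairA (12), C4→C5 (6), C4→C3 (2); capacity 12 + 6 + 2 = 20.

20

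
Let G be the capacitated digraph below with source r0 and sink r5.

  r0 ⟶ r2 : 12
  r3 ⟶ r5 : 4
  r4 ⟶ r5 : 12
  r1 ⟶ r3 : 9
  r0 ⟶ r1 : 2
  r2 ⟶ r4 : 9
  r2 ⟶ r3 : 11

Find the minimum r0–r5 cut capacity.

13

Augment r0→r1→r3→r5: bottleneck 2, flow now 2.
Augment r0→r2→r3→r5: bottleneck 2, flow now 4.
Augment r0→r2→r4→r5: bottleneck 9, flow now 13.
No augmenting path remains; maximum flow = 13.
By max-flow min-cut, the minimum cut capacity equals the max flow.
In the residual graph, reachable from r0: {r0, r1, r2, r3}.
Min-cut edges: r2→r4 (9), r3→r5 (4); capacity 9 + 4 = 13.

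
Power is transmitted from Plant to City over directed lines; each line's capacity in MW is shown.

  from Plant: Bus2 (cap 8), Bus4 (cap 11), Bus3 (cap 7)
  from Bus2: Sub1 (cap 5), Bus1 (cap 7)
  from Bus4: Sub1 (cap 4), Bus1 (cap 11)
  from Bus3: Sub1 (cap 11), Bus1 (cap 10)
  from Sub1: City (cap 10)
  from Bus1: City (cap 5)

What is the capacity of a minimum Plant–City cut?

15

Augment Plant→Bus2→Sub1→City: bottleneck 5, flow now 5.
Augment Plant→Bus2→Bus1→City: bottleneck 3, flow now 8.
Augment Plant→Bus4→Sub1→City: bottleneck 4, flow now 12.
Augment Plant→Bus4→Bus1→City: bottleneck 2, flow now 14.
Augment Plant→Bus3→Sub1→City: bottleneck 1, flow now 15.
No augmenting path remains; maximum flow = 15.
By max-flow min-cut, the minimum cut capacity equals the max flow.
In the residual graph, reachable from Plant: {Plant, Bus2, Bus4, Bus3, Sub1, Bus1}.
Min-cut edges: Sub1→City (10), Bus1→City (5); capacity 10 + 5 = 15.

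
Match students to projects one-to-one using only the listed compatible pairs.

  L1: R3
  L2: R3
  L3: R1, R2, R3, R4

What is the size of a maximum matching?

2

Unit-capacity flow: source→left, listed edges, right→sink; max matching = max flow.
Augmenting path L1→R3 (+1); matched 1.
Augmenting path L3→R1 (+1); matched 2.
No augmenting path remains; maximum matching = 2.
König certificate: {L3, R3} is a vertex cover of size 2 (every listed pair touches it), so no matching can be larger.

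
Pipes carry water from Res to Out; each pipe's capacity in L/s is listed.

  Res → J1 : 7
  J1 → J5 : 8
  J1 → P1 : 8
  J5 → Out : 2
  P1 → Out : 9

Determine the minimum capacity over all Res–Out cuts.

Augment Res→J1→J5→Out: bottleneck 2, flow now 2.
Augment Res→J1→P1→Out: bottleneck 5, flow now 7.
No augmenting path remains; maximum flow = 7.
By max-flow min-cut, the minimum cut capacity equals the max flow.
In the residual graph, reachable from Res: {Res}.
Min-cut edges: Res→J1 (7); capacity 7 = 7.

7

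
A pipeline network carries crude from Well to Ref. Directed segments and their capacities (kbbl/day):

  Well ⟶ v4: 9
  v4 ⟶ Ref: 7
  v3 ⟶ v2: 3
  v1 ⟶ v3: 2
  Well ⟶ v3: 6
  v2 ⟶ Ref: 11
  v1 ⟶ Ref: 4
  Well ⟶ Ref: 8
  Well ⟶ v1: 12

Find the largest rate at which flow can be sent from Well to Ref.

Augment Well→Ref: bottleneck 8, flow now 8.
Augment Well→v1→Ref: bottleneck 4, flow now 12.
Augment Well→v4→Ref: bottleneck 7, flow now 19.
Augment Well→v3→v2→Ref: bottleneck 3, flow now 22.
No augmenting path remains; maximum flow = 22.
In the residual graph, reachable from Well: {Well, v1, v3, v4}.
Min-cut edges: Well→Ref (8), v1→Ref (4), v3→v2 (3), v4→Ref (7); capacity 8 + 4 + 3 + 7 = 22.
This cut is saturated, so no flow can exceed 22.

22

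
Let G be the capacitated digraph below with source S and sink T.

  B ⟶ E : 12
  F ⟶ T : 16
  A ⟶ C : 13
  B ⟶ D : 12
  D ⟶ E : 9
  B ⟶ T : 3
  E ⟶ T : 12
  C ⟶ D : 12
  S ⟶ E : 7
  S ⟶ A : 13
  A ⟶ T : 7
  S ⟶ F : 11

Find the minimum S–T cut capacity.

Augment S→A→T: bottleneck 7, flow now 7.
Augment S→E→T: bottleneck 7, flow now 14.
Augment S→F→T: bottleneck 11, flow now 25.
Augment S→A→C→D→E→T: bottleneck 5, flow now 30.
No augmenting path remains; maximum flow = 30.
By max-flow min-cut, the minimum cut capacity equals the max flow.
In the residual graph, reachable from S: {S, A, C, D, E}.
Min-cut edges: S→F (11), A→T (7), E→T (12); capacity 11 + 7 + 12 = 30.

30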